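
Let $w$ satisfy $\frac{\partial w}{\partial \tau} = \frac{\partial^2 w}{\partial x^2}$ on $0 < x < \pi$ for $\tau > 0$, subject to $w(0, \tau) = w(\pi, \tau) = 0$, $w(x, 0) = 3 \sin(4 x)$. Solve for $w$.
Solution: Separating variables: $w = \sum c_n e^{-n^2\tau} \sin(nx)$. From $w(x,0) = 3 \sin(4 x)$: $c_4=3$.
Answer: $w(x, \tau) = 3 e^{-16 \tau} \sin(4 x)$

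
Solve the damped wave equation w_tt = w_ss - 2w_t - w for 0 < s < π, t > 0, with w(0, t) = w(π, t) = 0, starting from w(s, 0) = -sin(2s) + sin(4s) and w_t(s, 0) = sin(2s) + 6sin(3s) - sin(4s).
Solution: Substitute w = exp(-t)u, i.e. u = exp(t)w.
By the product rule, w_t = exp(-t)(u_t - u), w_tt = exp(-t)(u_tt - 2u_t + u), w_ss = exp(-t)u_ss.
Substituting into the PDE and dividing by exp(-t): u_tt - 2u_t + u = u_ss - 2(u_t - u) - u.
The lower-order terms cancel, leaving the standard wave equation u_tt = u_ss.
Initial data for u: u(s,0) = w(s,0) = -sin(2s) + sin(4s); u_t(s,0) = w_t(s,0) + w(s,0) = 6sin(3s). The boundary conditions carry over: u(0,t) = u(π,t) = 0.
Solve for u:
  Using separation of variables u = X(s)T(t):
  Eigenfunctions: sin(ns), n = 1, 2, 3, ...
  General solution: u(s, t) = Σ [A_n cos(n t) + B_n sin(n t)] sin(ns)
  From u(s,0) = -sin(2s) + sin(4s): A_2=-1, A_4=1. From u_t(s,0) = 6sin(3s), using u_t(s,0) = Σ ω_n B_n sin(ns) with ω_n = n: B_3 = 6/3 = 2.
Hence u(s,t) = -sin(2s)cos(2t) + 2sin(3s)sin(3t) + sin(4s)cos(4t).
Transform back: w(s,t) = exp(-t)u(s,t).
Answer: w(s, t) = -exp(-t)sin(2s)cos(2t) + 2exp(-t)sin(3s)sin(3t) + exp(-t)sin(4s)cos(4t)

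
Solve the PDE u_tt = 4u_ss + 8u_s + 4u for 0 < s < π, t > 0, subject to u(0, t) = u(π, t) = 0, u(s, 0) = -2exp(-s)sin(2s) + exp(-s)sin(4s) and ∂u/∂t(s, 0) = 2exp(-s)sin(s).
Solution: Substitute u = exp(-s)w.
Then u_s = exp(-s)(w_s - w), u_ss = exp(-s)(w_ss - 2w_s + w), u_tt = exp(-s)w_tt; substituting and dividing by exp(-s), the lower-order terms cancel: w_tt = 4w_ss (standard wave equation).
Data for w: w(s,0) = exp(s)u(s,0) = -2sin(2s) + sin(4s); w_t(s,0) = exp(s)u_t(s,0) = 2sin(s). The boundary conditions carry over: w(0,t) = w(π,t) = 0.
Separating variables: w = Σ [A_n cos(ω_n t) + B_n sin(ω_n t)] sin(ns), ω_n = 2n. From ICs (B_n = velocity coefficient / ω_n): A_2=-2, A_4=1, B_1=1.
So w(s,t) = sin(s)sin(2t) - 2sin(2s)cos(4t) + sin(4s)cos(8t), and u(s,t) = exp(-s)w(s,t).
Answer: u(s, t) = exp(-s)sin(s)sin(2t) - 2exp(-s)sin(2s)cos(4t) + exp(-s)sin(4s)cos(8t)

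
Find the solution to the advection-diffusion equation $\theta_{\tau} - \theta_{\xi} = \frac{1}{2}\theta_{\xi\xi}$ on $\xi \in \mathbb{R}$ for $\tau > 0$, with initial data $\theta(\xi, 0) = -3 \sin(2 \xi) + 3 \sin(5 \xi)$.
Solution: Change to a moving frame: let $\eta = \xi + \tau$, $\sigma = \tau$ and write $\theta(\xi,\tau) = u(\eta,\sigma)$.
By the chain rule $\theta_{\tau} = u_{\sigma} + u_{\eta}$, $\theta_{\xi} = u_{\eta}$, $\theta_{\xi\xi} = u_{\eta\eta}$.
Then $\theta_{\tau} - \theta_{\xi} = u_{\sigma}$: the advection term cancels and the PDE becomes the heat equation $u_{\sigma} = \frac{1}{2}u_{\eta\eta}$ on $\eta \in \mathbb{R}$.
Initial data: $u(\eta,0) = \theta(\eta,0) = -3 \sin(2 \eta) + 3 \sin(5 \eta)$.
On $\eta \in \mathbb{R}$ each mode satisfies $(\sin(n\eta))'' = -n^2 \sin(n\eta)$, so $e^{-n^2\sigma/2} \sin(n\eta)$ solves the heat equation; by superposition $u(\eta,\sigma) = \sum c_n e^{-n^2\sigma/2} \sin(n\eta)$.
Reading off the coefficients: $c_2=-3, c_5=3$, so $u(\eta,\sigma) = -3 e^{-2 \sigma} \sin(2 \eta) + 3 e^{-25 \sigma/2} \sin(5 \eta)$.
Substituting back $\eta = \xi + \tau$, $\sigma = \tau$: $\theta(\xi,\tau) = u(\xi + \tau, \tau)$.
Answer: $\theta(\xi, \tau) = -3 e^{-2 \tau} \sin(2 \tau + 2 \xi) + 3 e^{-25 \tau/2} \sin(5 \tau + 5 \xi)$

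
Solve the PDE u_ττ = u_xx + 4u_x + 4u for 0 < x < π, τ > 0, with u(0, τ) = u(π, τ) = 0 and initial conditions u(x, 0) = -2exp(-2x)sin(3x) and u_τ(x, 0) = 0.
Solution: Substitute u = exp(-2x)w.
Then u_x = exp(-2x)(w_x - 2w), u_xx = exp(-2x)(w_xx - 4w_x + 4w), u_ττ = exp(-2x)w_ττ; substituting and dividing by exp(-2x), the lower-order terms cancel: w_ττ = w_xx (standard wave equation).
Data for w: w(x,0) = exp(2x)u(x,0) = -2sin(3x); w_τ(x,0) = exp(2x)u_τ(x,0) = 0. The boundary conditions carry over: w(0,τ) = w(π,τ) = 0.
Separating variables: w = Σ [A_n cos(ω_n τ) + B_n sin(ω_n τ)] sin(nx), ω_n = n. From ICs: A_3=-2.
So w(x,τ) = -2sin(3x)cos(3τ), and u(x,τ) = exp(-2x)w(x,τ).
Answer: u(x, τ) = -2exp(-2x)sin(3x)cos(3τ)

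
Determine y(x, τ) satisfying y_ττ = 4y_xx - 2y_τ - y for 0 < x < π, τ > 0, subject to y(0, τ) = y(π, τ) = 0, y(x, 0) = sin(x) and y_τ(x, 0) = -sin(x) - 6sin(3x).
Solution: Substitute y = exp(-τ)u, i.e. u = exp(τ)y.
By the product rule, y_τ = exp(-τ)(u_τ - u), y_ττ = exp(-τ)(u_ττ - 2u_τ + u), y_xx = exp(-τ)u_xx.
Substituting into the PDE and dividing by exp(-τ): u_ττ - 2u_τ + u = 4u_xx - 2(u_τ - u) - u.
The lower-order terms cancel, leaving the standard wave equation u_ττ = 4u_xx.
Initial data for u: u(x,0) = y(x,0) = sin(x); u_τ(x,0) = y_τ(x,0) + y(x,0) = -6sin(3x). The boundary conditions carry over: u(0,τ) = u(π,τ) = 0.
Solve for u:
  Using separation of variables u = X(x)T(τ):
  Eigenfunctions: sin(nx), n = 1, 2, 3, ...
  General solution: u(x, τ) = Σ [A_n cos(2n τ) + B_n sin(2n τ)] sin(nx)
  From u(x,0) = sin(x): A_1=1. From u_τ(x,0) = -6sin(3x), using u_τ(x,0) = Σ ω_n B_n sin(nx) with ω_n = 2n: B_3 = (-6)/6 = -1.
Hence u(x,τ) = sin(x)cos(2τ) - sin(3x)sin(6τ).
Transform back: y(x,τ) = exp(-τ)u(x,τ).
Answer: y(x, τ) = exp(-τ)sin(x)cos(2τ) - exp(-τ)sin(3x)sin(6τ)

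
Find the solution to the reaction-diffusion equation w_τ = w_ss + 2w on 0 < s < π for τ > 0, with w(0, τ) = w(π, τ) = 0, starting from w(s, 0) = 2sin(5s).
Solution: Substitute w = exp(2τ)u.
Then w_τ = exp(2τ)(u_τ + 2u), w_ss = exp(2τ)u_ss; substituting and dividing by exp(2τ), the lower-order terms cancel: u_τ = u_ss (standard heat equation).
Data for u: u(s,0) = w(s,0) = 2sin(5s). The boundary conditions carry over: u(0,τ) = u(π,τ) = 0.
Separating variables: u = Σ c_n exp(-n²τ) sin(ns). From u(s,0) = 2sin(5s): c_5=2.
So u(s,τ) = 2exp(-25τ)sin(5s), and w(s,τ) = exp(2τ)u(s,τ).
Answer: w(s, τ) = 2exp(-23τ)sin(5s)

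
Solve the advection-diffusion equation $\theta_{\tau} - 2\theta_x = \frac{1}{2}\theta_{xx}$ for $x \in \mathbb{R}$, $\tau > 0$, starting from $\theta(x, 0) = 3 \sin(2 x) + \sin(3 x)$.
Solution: Moving frame: $\eta = x + 2\tau$, $\sigma = \tau$, $\theta = u(\eta,\sigma)$, so $\theta_{\tau} = u_{\sigma} + 2u_{\eta}$ and $\theta_{xx} = u_{\eta\eta}$.
Hence $\theta_{\tau} - 2\theta_x = u_{\sigma}$ and the PDE becomes the heat equation $u_{\sigma} = \frac{1}{2}u_{\eta\eta}$ on $\eta \in \mathbb{R}$.
Initial data: $u(\eta,0) = \theta(\eta,0) = 3 \sin(2 \eta) + \sin(3 \eta)$. Each mode $\sin(n\eta)$ decays as $e^{-n^2\sigma/2}$ on $\mathbb{R}$, so $u(\eta,\sigma) = \sum c_n e^{-n^2\sigma/2} \sin(n\eta)$ with $c_2=3, c_3=1$: $u(\eta,\sigma) = 3 e^{-2 \sigma} \sin(2 \eta) + e^{-9 \sigma/2} \sin(3 \eta)$.
Substituting back: $\theta(x,\tau) = u(x + 2\tau, \tau)$.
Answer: $\theta(x, \tau) = 3 e^{-2 \tau} \sin(4 \tau + 2 x) + e^{-9 \tau/2} \sin(6 \tau + 3 x)$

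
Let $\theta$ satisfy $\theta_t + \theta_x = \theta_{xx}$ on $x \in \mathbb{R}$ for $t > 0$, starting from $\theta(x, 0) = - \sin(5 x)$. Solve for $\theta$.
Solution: Change to a moving frame: let $\eta = x - t$, $\sigma = t$ and write $\theta(x,t) = u(\eta,\sigma)$.
By the chain rule $\theta_t = u_{\sigma} - u_{\eta}$, $\theta_x = u_{\eta}$, $\theta_{xx} = u_{\eta\eta}$.
Then $\theta_t + \theta_x = u_{\sigma}$: the advection term cancels and the PDE becomes the heat equation $u_{\sigma} = u_{\eta\eta}$ on $\eta \in \mathbb{R}$.
Initial data: $u(\eta,0) = \theta(\eta,0) = - \sin(5 \eta)$.
On $\eta \in \mathbb{R}$ each mode satisfies $(\sin(n\eta))'' = -n^2 \sin(n\eta)$, so $e^{-n^2\sigma} \sin(n\eta)$ solves the heat equation; by superposition $u(\eta,\sigma) = \sum c_n e^{-n^2\sigma} \sin(n\eta)$.
Reading off the coefficients: $c_5=-1$, so $u(\eta,\sigma) = - e^{-25 \sigma} \sin(5 \eta)$.
Substituting back $\eta = x - t$, $\sigma = t$: $\theta(x,t) = u(x - t, t)$.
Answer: $\theta(x, t) = e^{-25 t} \sin(5 t - 5 x)$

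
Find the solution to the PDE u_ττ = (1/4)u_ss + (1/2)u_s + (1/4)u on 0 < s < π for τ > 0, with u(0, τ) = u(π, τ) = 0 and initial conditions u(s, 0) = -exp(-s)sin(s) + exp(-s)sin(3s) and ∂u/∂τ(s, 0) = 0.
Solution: Substitute u = exp(-s)w.
Then u_s = exp(-s)(w_s - w), u_ss = exp(-s)(w_ss - 2w_s + w), u_ττ = exp(-s)w_ττ; substituting and dividing by exp(-s), the lower-order terms cancel: w_ττ = (1/4)w_ss (standard wave equation).
Data for w: w(s,0) = exp(s)u(s,0) = -sin(s) + sin(3s); w_τ(s,0) = exp(s)u_τ(s,0) = 0. The boundary conditions carry over: w(0,τ) = w(π,τ) = 0.
Separating variables: w = Σ [A_n cos(ω_n τ) + B_n sin(ω_n τ)] sin(ns), ω_n = n/2. From ICs: A_1=-1, A_3=1.
So w(s,τ) = -sin(s)cos(τ/2) + sin(3s)cos(3τ/2), and u(s,τ) = exp(-s)w(s,τ).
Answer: u(s, τ) = -exp(-s)sin(s)cos(τ/2) + exp(-s)sin(3s)cos(3τ/2)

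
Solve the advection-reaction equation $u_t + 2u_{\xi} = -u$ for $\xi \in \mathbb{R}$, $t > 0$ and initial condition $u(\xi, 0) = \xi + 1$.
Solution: Substitute $u = e^{-t}w$, i.e. $w = e^{t}u$.
By the product rule, $u_t = e^{-t}(w_t - w)$, $u_{\xi} = e^{-t}w_{\xi}$.
Substituting into the PDE and dividing by $e^{-t}$: $w_t - w + 2w_{\xi} = -w$.
The lower-order terms cancel, leaving the standard advection equation $w_t + 2w_{\xi} = 0$.
Initial data for $w$: $w(\xi,0) = u(\xi,0) = \xi + 1$.
Solve for $w$:
  By method of characteristics (waves move right with speed 2):
  Along characteristics $\xi - 2t =$ const, $w$ is constant, so $w(\xi,t) = f(\xi - 2t)$ with $f = w( \cdot , 0)$.
Hence $w(\xi,t) = -2 t + \xi + 1$.
Transform back: $u(\xi,t) = e^{-t}w(\xi,t)$.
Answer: $u(\xi, t) = \xi e^{-t} - 2 t e^{-t} + e^{-t}$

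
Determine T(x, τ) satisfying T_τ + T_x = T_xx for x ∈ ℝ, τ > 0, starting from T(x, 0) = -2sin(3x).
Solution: Change to a moving frame: let η = x - τ, σ = τ and write T(x,τ) = u(η,σ).
By the chain rule T_τ = u_σ - u_η, T_x = u_η, T_xx = u_ηη.
Then T_τ + T_x = u_σ: the advection term cancels and the PDE becomes the heat equation u_σ = u_ηη on η ∈ ℝ.
Initial data: u(η,0) = T(η,0) = -2sin(3η).
On η ∈ ℝ each mode satisfies (sin(nη))″ = -n² sin(nη), so exp(-n²σ) sin(nη) solves the heat equation; by superposition u(η,σ) = Σ c_n exp(-n²σ) sin(nη).
Reading off the coefficients: c_3=-2, so u(η,σ) = -2exp(-9σ)sin(3η).
Substituting back η = x - τ, σ = τ: T(x,τ) = u(x - τ, τ).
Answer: T(x, τ) = -2exp(-9τ)sin(3x - 3τ)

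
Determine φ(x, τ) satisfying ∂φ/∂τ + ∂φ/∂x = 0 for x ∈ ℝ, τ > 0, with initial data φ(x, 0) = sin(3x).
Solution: By method of characteristics (waves move right with speed 1):
Along characteristics x - τ = const, φ is constant, so φ(x,τ) = f(x - τ) with f = φ(·, 0).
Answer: φ(x, τ) = sin(3x - 3τ)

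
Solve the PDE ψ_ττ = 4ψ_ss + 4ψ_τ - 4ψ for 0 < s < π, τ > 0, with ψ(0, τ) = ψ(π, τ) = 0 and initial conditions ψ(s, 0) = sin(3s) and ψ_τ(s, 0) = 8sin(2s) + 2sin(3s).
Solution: Substitute ψ = exp(2τ)u, i.e. u = exp(-2τ)ψ.
By the product rule, ψ_τ = exp(2τ)(u_τ + 2u), ψ_ττ = exp(2τ)(u_ττ + 4u_τ + 4u), ψ_ss = exp(2τ)u_ss.
Substituting into the PDE and dividing by exp(2τ): u_ττ + 4u_τ + 4u = 4u_ss + 4(u_τ + 2u) - 4u.
The lower-order terms cancel, leaving the standard wave equation u_ττ = 4u_ss.
Initial data for u: u(s,0) = ψ(s,0) = sin(3s); u_τ(s,0) = ψ_τ(s,0) - 2ψ(s,0) = 8sin(2s). The boundary conditions carry over: u(0,τ) = u(π,τ) = 0.
Solve for u:
  Using separation of variables u = X(s)T(τ):
  Eigenfunctions: sin(ns), n = 1, 2, 3, ...
  General solution: u(s, τ) = Σ [A_n cos(2n τ) + B_n sin(2n τ)] sin(ns)
  From u(s,0) = sin(3s): A_3=1. From u_τ(s,0) = 8sin(2s), using u_τ(s,0) = Σ ω_n B_n sin(ns) with ω_n = 2n: B_2 = 8/4 = 2.
Hence u(s,τ) = 2sin(2s)sin(4τ) + sin(3s)cos(6τ).
Transform back: ψ(s,τ) = exp(2τ)u(s,τ).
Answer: ψ(s, τ) = 2exp(2τ)sin(2s)sin(4τ) + exp(2τ)sin(3s)cos(6τ)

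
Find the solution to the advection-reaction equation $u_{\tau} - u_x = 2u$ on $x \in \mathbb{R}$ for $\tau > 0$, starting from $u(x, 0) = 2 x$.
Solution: Substitute $u = e^{2\tau}w$.
Then $u_{\tau} = e^{2\tau}(w_{\tau} + 2w)$, $u_x = e^{2\tau}w_x$; substituting and dividing by $e^{2\tau}$, the lower-order terms cancel: $w_{\tau} - w_x = 0$ (standard advection equation).
Data for $w$: $w(x,0) = u(x,0) = 2 x$.
By characteristics ($dx/d\tau = -1$), $w(x,\tau) = f(x + \tau)$ with $f = w( \cdot , 0)$.
So $w(x,\tau) = 2 x + 2 \tau$, and $u(x,\tau) = e^{2\tau}w(x,\tau)$.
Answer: $u(x, \tau) = 2 \tau e^{2 \tau} + 2 x e^{2 \tau}$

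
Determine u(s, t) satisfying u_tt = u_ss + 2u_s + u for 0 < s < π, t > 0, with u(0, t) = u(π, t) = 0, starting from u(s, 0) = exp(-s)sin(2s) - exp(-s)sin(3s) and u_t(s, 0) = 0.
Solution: Substitute u = exp(-s)w, i.e. w = exp(s)u.
By the product rule, u_s = exp(-s)(w_s - w), u_ss = exp(-s)(w_ss - 2w_s + w), u_tt = exp(-s)w_tt.
Substituting into the PDE and dividing by exp(-s): w_tt = (w_ss - 2w_s + w) + 2(w_s - w) + w.
The lower-order terms cancel, leaving the standard wave equation w_tt = w_ss.
Initial data for w: w(s,0) = exp(s)u(s,0) = sin(2s) - sin(3s); w_t(s,0) = exp(s)u_t(s,0) = 0. The boundary conditions carry over: w(0,t) = w(π,t) = 0.
Solve for w:
  Using separation of variables w = X(s)T(t):
  Eigenfunctions: sin(ns), n = 1, 2, 3, ...
  General solution: w(s, t) = Σ [A_n cos(n t) + B_n sin(n t)] sin(ns)
  From w(s,0) = sin(2s) - sin(3s): A_2=1, A_3=-1. From w_t(s,0) = 0: all B_n = 0.
Hence w(s,t) = sin(2s)cos(2t) - sin(3s)cos(3t).
Transform back: u(s,t) = exp(-s)w(s,t).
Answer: u(s, t) = exp(-s)sin(2s)cos(2t) - exp(-s)sin(3s)cos(3t)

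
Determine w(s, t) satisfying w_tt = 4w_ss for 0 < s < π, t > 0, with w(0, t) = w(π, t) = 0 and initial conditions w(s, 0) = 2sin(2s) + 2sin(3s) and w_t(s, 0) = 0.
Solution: Separating variables: w = Σ [A_n cos(ω_n t) + B_n sin(ω_n t)] sin(ns), ω_n = 2n. From ICs: A_2=2, A_3=2.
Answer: w(s, t) = 2sin(2s)cos(4t) + 2sin(3s)cos(6t)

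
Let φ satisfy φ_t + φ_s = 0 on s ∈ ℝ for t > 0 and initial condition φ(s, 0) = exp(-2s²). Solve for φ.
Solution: By characteristics (ds/dt = 1), φ(s,t) = f(s - t) with f = φ(·, 0).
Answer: φ(s, t) = exp(-2(s - t)²)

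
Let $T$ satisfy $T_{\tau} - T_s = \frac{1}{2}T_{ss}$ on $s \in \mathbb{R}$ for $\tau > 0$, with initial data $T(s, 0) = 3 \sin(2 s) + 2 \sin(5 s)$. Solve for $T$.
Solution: Moving frame: $\eta = s + \tau$, $\sigma = \tau$, $T = u(\eta,\sigma)$, so $T_{\tau} = u_{\sigma} + u_{\eta}$ and $T_{ss} = u_{\eta\eta}$.
Hence $T_{\tau} - T_s = u_{\sigma}$ and the PDE becomes the heat equation $u_{\sigma} = \frac{1}{2}u_{\eta\eta}$ on $\eta \in \mathbb{R}$.
Initial data: $u(\eta,0) = T(\eta,0) = 3 \sin(2 \eta) + 2 \sin(5 \eta)$. Each mode $\sin(n\eta)$ decays as $e^{-n^2\sigma/2}$ on $\mathbb{R}$, so $u(\eta,\sigma) = \sum c_n e^{-n^2\sigma/2} \sin(n\eta)$ with $c_2=3, c_5=2$: $u(\eta,\sigma) = 3 e^{-2 \sigma} \sin(2 \eta) + 2 e^{-25 \sigma/2} \sin(5 \eta)$.
Substituting back: $T(s,\tau) = u(s + \tau, \tau)$.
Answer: $T(s, \tau) = 3 e^{-2 \tau} \sin(2 \tau + 2 s) + 2 e^{-25 \tau/2} \sin(5 \tau + 5 s)$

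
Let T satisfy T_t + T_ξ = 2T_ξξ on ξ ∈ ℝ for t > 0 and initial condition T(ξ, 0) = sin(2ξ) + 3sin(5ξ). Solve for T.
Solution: Moving frame: η = ξ - t, σ = t, T = u(η,σ), so T_t = u_σ - u_η and T_ξξ = u_ηη.
Hence T_t + T_ξ = u_σ and the PDE becomes the heat equation u_σ = 2u_ηη on η ∈ ℝ.
Initial data: u(η,0) = T(η,0) = sin(2η) + 3sin(5η). Each mode sin(nη) decays as exp(-2n²σ) on ℝ, so u(η,σ) = Σ c_n exp(-2n²σ) sin(nη) with c_2=1, c_5=3: u(η,σ) = exp(-8σ)sin(2η) + 3exp(-50σ)sin(5η).
Substituting back: T(ξ,t) = u(ξ - t, t).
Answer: T(ξ, t) = -exp(-8t)sin(2t - 2ξ) - 3exp(-50t)sin(5t - 5ξ)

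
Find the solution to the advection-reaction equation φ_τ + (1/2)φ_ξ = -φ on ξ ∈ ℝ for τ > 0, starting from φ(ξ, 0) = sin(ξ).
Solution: Substitute φ = exp(-τ)u.
Then φ_τ = exp(-τ)(u_τ - u), φ_ξ = exp(-τ)u_ξ; substituting and dividing by exp(-τ), the lower-order terms cancel: u_τ + (1/2)u_ξ = 0 (standard advection equation).
Data for u: u(ξ,0) = φ(ξ,0) = sin(ξ).
By characteristics (dξ/dτ = 1/2), u(ξ,τ) = f(ξ - (1/2)τ) with f = u(·, 0).
So u(ξ,τ) = sin(ξ - τ/2), and φ(ξ,τ) = exp(-τ)u(ξ,τ).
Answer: φ(ξ, τ) = exp(-τ)sin(ξ - τ/2)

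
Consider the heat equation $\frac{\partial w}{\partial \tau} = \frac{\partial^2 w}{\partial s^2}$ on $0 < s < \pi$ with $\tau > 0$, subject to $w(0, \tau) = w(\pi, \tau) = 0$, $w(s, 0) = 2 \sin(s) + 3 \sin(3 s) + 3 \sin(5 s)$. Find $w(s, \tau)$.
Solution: Using separation of variables $w = X(s)T(\tau)$:
Eigenfunctions: $\sin(ns)$, $n = 1, 2, 3, \ldots$
General solution: $w(s, \tau) = \sum c_n \sin(ns) e^{-n^2 \tau}$
Matching $w(s,0) = 2 \sin(s) + 3 \sin(3 s) + 3 \sin(5 s)$ term by term: $c_1=2, c_3=3, c_5=3$.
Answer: $w(s, \tau) = 2 e^{-\tau} \sin(s) + 3 e^{-9 \tau} \sin(3 s) + 3 e^{-25 \tau} \sin(5 s)$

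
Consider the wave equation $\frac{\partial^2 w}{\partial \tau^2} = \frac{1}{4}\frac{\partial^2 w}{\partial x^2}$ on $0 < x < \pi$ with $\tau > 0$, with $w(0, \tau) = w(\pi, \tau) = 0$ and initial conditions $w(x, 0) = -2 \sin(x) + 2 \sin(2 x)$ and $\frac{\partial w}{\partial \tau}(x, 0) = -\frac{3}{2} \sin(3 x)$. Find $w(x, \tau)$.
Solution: Separating variables: $w = \sum [A_n \cos(\omega_n \tau) + B_n \sin(\omega_n \tau)] \sin(nx)$, $\omega_n = n/2$. From ICs ($B_n$ = velocity coefficient / $\omega_n$): $A_1=-2, A_2=2, B_3=-1$.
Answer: $w(x, \tau) = - \sin(3 \tau/2) \sin(3 x) - 2 \sin(x) \cos(\tau/2) + 2 \sin(2 x) \cos(\tau)$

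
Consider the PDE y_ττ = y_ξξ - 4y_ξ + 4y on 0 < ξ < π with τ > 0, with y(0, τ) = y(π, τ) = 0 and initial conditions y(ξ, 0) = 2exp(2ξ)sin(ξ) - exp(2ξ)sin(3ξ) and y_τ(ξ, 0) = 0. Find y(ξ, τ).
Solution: Substitute y = exp(2ξ)u, i.e. u = exp(-2ξ)y.
By the product rule, y_ξ = exp(2ξ)(u_ξ + 2u), y_ξξ = exp(2ξ)(u_ξξ + 4u_ξ + 4u), y_ττ = exp(2ξ)u_ττ.
Substituting into the PDE and dividing by exp(2ξ): u_ττ = (u_ξξ + 4u_ξ + 4u) - 4(u_ξ + 2u) + 4u.
The lower-order terms cancel, leaving the standard wave equation u_ττ = u_ξξ.
Initial data for u: u(ξ,0) = exp(-2ξ)y(ξ,0) = 2sin(ξ) - sin(3ξ); u_τ(ξ,0) = exp(-2ξ)y_τ(ξ,0) = 0. The boundary conditions carry over: u(0,τ) = u(π,τ) = 0.
Solve for u:
  Using separation of variables u = X(ξ)T(τ):
  Eigenfunctions: sin(nξ), n = 1, 2, 3, ...
  General solution: u(ξ, τ) = Σ [A_n cos(n τ) + B_n sin(n τ)] sin(nξ)
  From u(ξ,0) = 2sin(ξ) - sin(3ξ): A_1=2, A_3=-1. From u_τ(ξ,0) = 0: all B_n = 0.
Hence u(ξ,τ) = 2sin(ξ)cos(τ) - sin(3ξ)cos(3τ).
Transform back: y(ξ,τ) = exp(2ξ)u(ξ,τ).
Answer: y(ξ, τ) = 2exp(2ξ)sin(ξ)cos(τ) - exp(2ξ)sin(3ξ)cos(3τ)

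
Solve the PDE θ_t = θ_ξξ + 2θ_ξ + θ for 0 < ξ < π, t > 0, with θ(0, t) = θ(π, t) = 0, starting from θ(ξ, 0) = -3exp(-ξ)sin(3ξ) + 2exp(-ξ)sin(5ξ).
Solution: Substitute θ = exp(-ξ)u.
Then θ_ξ = exp(-ξ)(u_ξ - u), θ_ξξ = exp(-ξ)(u_ξξ - 2u_ξ + u), θ_t = exp(-ξ)u_t; substituting and dividing by exp(-ξ), the lower-order terms cancel: u_t = u_ξξ (standard heat equation).
Data for u: u(ξ,0) = exp(ξ)θ(ξ,0) = -3sin(3ξ) + 2sin(5ξ). The boundary conditions carry over: u(0,t) = u(π,t) = 0.
Separating variables: u = Σ c_n exp(-n²t) sin(nξ). From u(ξ,0) = -3sin(3ξ) + 2sin(5ξ): c_3=-3, c_5=2.
So u(ξ,t) = -3exp(-9t)sin(3ξ) + 2exp(-25t)sin(5ξ), and θ(ξ,t) = exp(-ξ)u(ξ,t).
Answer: θ(ξ, t) = -3exp(-9t)exp(-ξ)sin(3ξ) + 2exp(-25t)exp(-ξ)sin(5ξ)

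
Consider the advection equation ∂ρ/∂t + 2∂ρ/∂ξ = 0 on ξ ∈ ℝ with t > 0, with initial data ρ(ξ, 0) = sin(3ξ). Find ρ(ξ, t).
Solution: By method of characteristics (waves move right with speed 2):
Along characteristics ξ - 2t = const, ρ is constant, so ρ(ξ,t) = f(ξ - 2t) with f = ρ(·, 0).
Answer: ρ(ξ, t) = -sin(6t - 3ξ)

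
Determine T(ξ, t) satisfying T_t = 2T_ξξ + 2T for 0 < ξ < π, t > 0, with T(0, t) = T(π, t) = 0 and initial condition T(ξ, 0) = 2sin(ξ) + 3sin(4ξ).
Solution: Substitute T = exp(2t)u, i.e. u = exp(-2t)T.
By the product rule, T_t = exp(2t)(u_t + 2u), T_ξξ = exp(2t)u_ξξ.
Substituting into the PDE and dividing by exp(2t): u_t + 2u = 2u_ξξ + 2u.
The lower-order terms cancel, leaving the standard heat equation u_t = 2u_ξξ.
Initial data for u: u(ξ,0) = T(ξ,0) = 2sin(ξ) + 3sin(4ξ). The boundary conditions carry over: u(0,t) = u(π,t) = 0.
Solve for u:
  Using separation of variables u = X(ξ)G(t):
  Eigenfunctions: sin(nξ), n = 1, 2, 3, ...
  General solution: u(ξ, t) = Σ c_n sin(nξ) exp(-2n² t)
  Matching u(ξ,0) = 2sin(ξ) + 3sin(4ξ) term by term: c_1=2, c_4=3.
Hence u(ξ,t) = 2exp(-2t)sin(ξ) + 3exp(-32t)sin(4ξ).
Transform back: T(ξ,t) = exp(2t)u(ξ,t).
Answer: T(ξ, t) = 2sin(ξ) + 3exp(-30t)sin(4ξ)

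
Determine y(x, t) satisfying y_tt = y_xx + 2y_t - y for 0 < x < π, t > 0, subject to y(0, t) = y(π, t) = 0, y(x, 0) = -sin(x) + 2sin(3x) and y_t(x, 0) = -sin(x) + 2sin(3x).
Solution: Substitute y = exp(t)u.
Then y_t = exp(t)(u_t + u), y_tt = exp(t)(u_tt + 2u_t + u), y_xx = exp(t)u_xx; substituting and dividing by exp(t), the lower-order terms cancel: u_tt = u_xx (standard wave equation).
Data for u: u(x,0) = y(x,0) = -sin(x) + 2sin(3x); u_t(x,0) = y_t(x,0) - y(x,0) = 0. The boundary conditions carry over: u(0,t) = u(π,t) = 0.
Separating variables: u = Σ [A_n cos(ω_n t) + B_n sin(ω_n t)] sin(nx), ω_n = n. From ICs: A_1=-1, A_3=2.
So u(x,t) = -sin(x)cos(t) + 2sin(3x)cos(3t), and y(x,t) = exp(t)u(x,t).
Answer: y(x, t) = -exp(t)sin(x)cos(t) + 2exp(t)sin(3x)cos(3t)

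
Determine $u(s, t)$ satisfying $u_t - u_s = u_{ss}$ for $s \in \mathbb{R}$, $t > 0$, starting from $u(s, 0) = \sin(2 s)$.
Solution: Change to a moving frame: let $\eta = s + t$, $\sigma = t$ and write $u(s,t) = w(\eta,\sigma)$.
By the chain rule $u_t = w_{\sigma} + w_{\eta}$, $u_s = w_{\eta}$, $u_{ss} = w_{\eta\eta}$.
Then $u_t - u_s = w_{\sigma}$: the advection term cancels and the PDE becomes the heat equation $w_{\sigma} = w_{\eta\eta}$ on $\eta \in \mathbb{R}$.
Initial data: $w(\eta,0) = u(\eta,0) = \sin(2 \eta)$.
On $\eta \in \mathbb{R}$ each mode satisfies $(\sin(n\eta))'' = -n^2 \sin(n\eta)$, so $e^{-n^2\sigma} \sin(n\eta)$ solves the heat equation; by superposition $w(\eta,\sigma) = \sum c_n e^{-n^2\sigma} \sin(n\eta)$.
Reading off the coefficients: $c_2=1$, so $w(\eta,\sigma) = e^{-4 \sigma} \sin(2 \eta)$.
Substituting back $\eta = s + t$, $\sigma = t$: $u(s,t) = w(s + t, t)$.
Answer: $u(s, t) = e^{-4 t} \sin(2 s + 2 t)$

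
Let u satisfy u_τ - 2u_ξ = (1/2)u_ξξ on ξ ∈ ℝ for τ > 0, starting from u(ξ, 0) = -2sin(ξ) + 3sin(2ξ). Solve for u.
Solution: Change to a moving frame: let η = ξ + 2τ, σ = τ and write u(ξ,τ) = w(η,σ).
By the chain rule u_τ = w_σ + 2w_η, u_ξ = w_η, u_ξξ = w_ηη.
Then u_τ - 2u_ξ = w_σ: the advection term cancels and the PDE becomes the heat equation w_σ = (1/2)w_ηη on η ∈ ℝ.
Initial data: w(η,0) = u(η,0) = -2sin(η) + 3sin(2η).
On η ∈ ℝ each mode satisfies (sin(nη))″ = -n² sin(nη), so exp(-n²σ/2) sin(nη) solves the heat equation; by superposition w(η,σ) = Σ c_n exp(-n²σ/2) sin(nη).
Reading off the coefficients: c_1=-2, c_2=3, so w(η,σ) = 3exp(-2σ)sin(2η) - 2exp(-σ/2)sin(η).
Substituting back η = ξ + 2τ, σ = τ: u(ξ,τ) = w(ξ + 2τ, τ).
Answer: u(ξ, τ) = 3exp(-2τ)sin(2ξ + 4τ) - 2exp(-τ/2)sin(ξ + 2τ)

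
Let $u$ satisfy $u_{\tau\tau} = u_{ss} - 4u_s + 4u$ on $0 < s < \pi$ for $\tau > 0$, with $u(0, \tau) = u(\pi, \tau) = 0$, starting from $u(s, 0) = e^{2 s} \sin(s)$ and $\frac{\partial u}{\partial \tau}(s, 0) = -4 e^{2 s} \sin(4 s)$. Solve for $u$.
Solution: Substitute $u = e^{2s}w$.
Then $u_s = e^{2s}(w_s + 2w)$, $u_{ss} = e^{2s}(w_{ss} + 4w_s + 4w)$, $u_{\tau\tau} = e^{2s}w_{\tau\tau}$; substituting and dividing by $e^{2s}$, the lower-order terms cancel: $w_{\tau\tau} = w_{ss}$ (standard wave equation).
Data for $w$: $w(s,0) = e^{-2s}u(s,0) = \sin(s)$; $w_{\tau}(s,0) = e^{-2s}u_{\tau}(s,0) = -4 \sin(4 s)$. The boundary conditions carry over: $w(0,\tau) = w(\pi,\tau) = 0$.
Separating variables: $w = \sum [A_n \cos(\omega_n \tau) + B_n \sin(\omega_n \tau)] \sin(ns)$, $\omega_n = n$. From ICs ($B_n$ = velocity coefficient / $\omega_n$): $A_1=1, B_4=-1$.
So $w(s,\tau) = \sin(s) \cos(\tau) - \sin(4 s) \sin(4 \tau)$, and $u(s,\tau) = e^{2s}w(s,\tau)$.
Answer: $u(s, \tau) = - e^{2 s} \sin(4 \tau) \sin(4 s) + e^{2 s} \sin(s) \cos(\tau)$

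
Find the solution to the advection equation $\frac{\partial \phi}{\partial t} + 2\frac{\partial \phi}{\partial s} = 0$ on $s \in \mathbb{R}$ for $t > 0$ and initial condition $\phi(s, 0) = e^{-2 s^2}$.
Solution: By method of characteristics (waves move right with speed 2):
Along characteristics $s - 2t =$ const, $\phi$ is constant, so $\phi(s,t) = f(s - 2t)$ with $f = \phi( \cdot , 0)$.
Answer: $\phi(s, t) = e^{-2 (s - 2 t)^2}$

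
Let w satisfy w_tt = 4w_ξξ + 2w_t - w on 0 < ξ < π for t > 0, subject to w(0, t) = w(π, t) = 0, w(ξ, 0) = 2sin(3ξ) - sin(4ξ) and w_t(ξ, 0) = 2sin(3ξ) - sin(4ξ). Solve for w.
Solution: Substitute w = exp(t)u, i.e. u = exp(-t)w.
By the product rule, w_t = exp(t)(u_t + u), w_tt = exp(t)(u_tt + 2u_t + u), w_ξξ = exp(t)u_ξξ.
Substituting into the PDE and dividing by exp(t): u_tt + 2u_t + u = 4u_ξξ + 2(u_t + u) - u.
The lower-order terms cancel, leaving the standard wave equation u_tt = 4u_ξξ.
Initial data for u: u(ξ,0) = w(ξ,0) = 2sin(3ξ) - sin(4ξ); u_t(ξ,0) = w_t(ξ,0) - w(ξ,0) = 0. The boundary conditions carry over: u(0,t) = u(π,t) = 0.
Solve for u:
  Using separation of variables u = X(ξ)T(t):
  Eigenfunctions: sin(nξ), n = 1, 2, 3, ...
  General solution: u(ξ, t) = Σ [A_n cos(2n t) + B_n sin(2n t)] sin(nξ)
  From u(ξ,0) = 2sin(3ξ) - sin(4ξ): A_3=2, A_4=-1. From u_t(ξ,0) = 0: all B_n = 0.
Hence u(ξ,t) = 2sin(3ξ)cos(6t) - sin(4ξ)cos(8t).
Transform back: w(ξ,t) = exp(t)u(ξ,t).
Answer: w(ξ, t) = 2exp(t)sin(3ξ)cos(6t) - exp(t)sin(4ξ)cos(8t)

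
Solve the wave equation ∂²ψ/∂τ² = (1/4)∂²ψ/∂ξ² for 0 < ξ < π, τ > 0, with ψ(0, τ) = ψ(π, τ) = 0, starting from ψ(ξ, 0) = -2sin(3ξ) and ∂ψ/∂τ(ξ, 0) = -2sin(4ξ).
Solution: Separating variables: ψ = Σ [A_n cos(ω_n τ) + B_n sin(ω_n τ)] sin(nξ), ω_n = n/2. From ICs (B_n = velocity coefficient / ω_n): A_3=-2, B_4=-1.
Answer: ψ(ξ, τ) = -2sin(3ξ)cos(3τ/2) - sin(4ξ)sin(2τ)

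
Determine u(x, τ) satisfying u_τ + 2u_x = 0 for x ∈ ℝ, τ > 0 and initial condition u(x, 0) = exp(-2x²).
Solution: By method of characteristics (waves move right with speed 2):
Along characteristics x - 2τ = const, u is constant, so u(x,τ) = f(x - 2τ) with f = u(·, 0).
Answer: u(x, τ) = exp(-2(x - 2τ)²)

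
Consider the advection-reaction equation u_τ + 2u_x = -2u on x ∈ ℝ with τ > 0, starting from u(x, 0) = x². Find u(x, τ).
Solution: Substitute u = exp(-2τ)w, i.e. w = exp(2τ)u.
By the product rule, u_τ = exp(-2τ)(w_τ - 2w), u_x = exp(-2τ)w_x.
Substituting into the PDE and dividing by exp(-2τ): w_τ - 2w + 2w_x = -2w.
The lower-order terms cancel, leaving the standard advection equation w_τ + 2w_x = 0.
Initial data for w: w(x,0) = u(x,0) = x².
Solve for w:
  By method of characteristics (waves move right with speed 2):
  Along characteristics x - 2τ = const, w is constant, so w(x,τ) = f(x - 2τ) with f = w(·, 0).
Hence w(x,τ) = x² - 4xτ + 4τ².
Transform back: u(x,τ) = exp(-2τ)w(x,τ).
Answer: u(x, τ) = x²exp(-2τ) - 4xτexp(-2τ) + 4τ²exp(-2τ)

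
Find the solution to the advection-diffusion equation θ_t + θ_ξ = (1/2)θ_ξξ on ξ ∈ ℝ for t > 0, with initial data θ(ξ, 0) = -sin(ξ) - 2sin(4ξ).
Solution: Moving frame: η = ξ - t, σ = t, θ = u(η,σ), so θ_t = u_σ - u_η and θ_ξξ = u_ηη.
Hence θ_t + θ_ξ = u_σ and the PDE becomes the heat equation u_σ = (1/2)u_ηη on η ∈ ℝ.
Initial data: u(η,0) = θ(η,0) = -sin(η) - 2sin(4η). Each mode sin(nη) decays as exp(-n²σ/2) on ℝ, so u(η,σ) = Σ c_n exp(-n²σ/2) sin(nη) with c_1=-1, c_4=-2: u(η,σ) = -2exp(-8σ)sin(4η) - exp(-σ/2)sin(η).
Substituting back: θ(ξ,t) = u(ξ - t, t).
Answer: θ(ξ, t) = 2exp(-8t)sin(4t - 4ξ) + exp(-t/2)sin(t - ξ)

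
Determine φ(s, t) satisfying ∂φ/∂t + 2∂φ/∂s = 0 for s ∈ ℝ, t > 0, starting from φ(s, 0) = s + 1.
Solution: By characteristics (ds/dt = 2), φ(s,t) = f(s - 2t) with f = φ(·, 0).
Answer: φ(s, t) = s - 2t + 1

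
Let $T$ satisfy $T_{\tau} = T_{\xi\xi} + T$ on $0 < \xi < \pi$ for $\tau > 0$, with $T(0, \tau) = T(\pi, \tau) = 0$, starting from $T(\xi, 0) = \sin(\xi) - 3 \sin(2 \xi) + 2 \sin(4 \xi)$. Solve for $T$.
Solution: Substitute $T = e^{\tau}u$.
Then $T_{\tau} = e^{\tau}(u_{\tau} + u)$, $T_{\xi\xi} = e^{\tau}u_{\xi\xi}$; substituting and dividing by $e^{\tau}$, the lower-order terms cancel: $u_{\tau} = u_{\xi\xi}$ (standard heat equation).
Data for $u$: $u(\xi,0) = T(\xi,0) = \sin(\xi) - 3 \sin(2 \xi) + 2 \sin(4 \xi)$. The boundary conditions carry over: $u(0,\tau) = u(\pi,\tau) = 0$.
Separating variables: $u = \sum c_n e^{-n^2\tau} \sin(n\xi)$. From $u(\xi,0) = \sin(\xi) - 3 \sin(2 \xi) + 2 \sin(4 \xi)$: $c_1=1, c_2=-3, c_4=2$.
So $u(\xi,\tau) = e^{-\tau} \sin(\xi) - 3 e^{-4 \tau} \sin(2 \xi) + 2 e^{-16 \tau} \sin(4 \xi)$, and $T(\xi,\tau) = e^{\tau}u(\xi,\tau)$.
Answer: $T(\xi, \tau) = \sin(\xi) - 3 e^{-3 \tau} \sin(2 \xi) + 2 e^{-15 \tau} \sin(4 \xi)$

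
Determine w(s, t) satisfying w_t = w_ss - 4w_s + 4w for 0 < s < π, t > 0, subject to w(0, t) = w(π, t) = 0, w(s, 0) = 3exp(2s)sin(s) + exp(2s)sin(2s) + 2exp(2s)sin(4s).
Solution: Substitute w = exp(2s)u.
Then w_s = exp(2s)(u_s + 2u), w_ss = exp(2s)(u_ss + 4u_s + 4u), w_t = exp(2s)u_t; substituting and dividing by exp(2s), the lower-order terms cancel: u_t = u_ss (standard heat equation).
Data for u: u(s,0) = exp(-2s)w(s,0) = 3sin(s) + sin(2s) + 2sin(4s). The boundary conditions carry over: u(0,t) = u(π,t) = 0.
Separating variables: u = Σ c_n exp(-n²t) sin(ns). From u(s,0) = 3sin(s) + sin(2s) + 2sin(4s): c_1=3, c_2=1, c_4=2.
So u(s,t) = 3exp(-t)sin(s) + exp(-4t)sin(2s) + 2exp(-16t)sin(4s), and w(s,t) = exp(2s)u(s,t).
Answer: w(s, t) = 3exp(2s)exp(-t)sin(s) + exp(2s)exp(-4t)sin(2s) + 2exp(2s)exp(-16t)sin(4s)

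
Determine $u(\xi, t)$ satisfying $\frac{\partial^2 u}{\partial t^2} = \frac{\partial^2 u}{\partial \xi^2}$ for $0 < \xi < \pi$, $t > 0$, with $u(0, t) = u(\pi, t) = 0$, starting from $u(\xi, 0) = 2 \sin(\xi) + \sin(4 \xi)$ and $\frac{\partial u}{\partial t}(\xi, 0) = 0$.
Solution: Using separation of variables $u = X(\xi)T(t)$:
Eigenfunctions: $\sin(n\xi)$, $n = 1, 2, 3, \ldots$
General solution: $u(\xi, t) = \sum [A_n \cos(n t) + B_n \sin(n t)] \sin(n\xi)$
From $u(\xi,0) = 2 \sin(\xi) + \sin(4 \xi)$: $A_1=2, A_4=1$. From $u_t(\xi,0) = 0$: all $B_n = 0$.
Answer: $u(\xi, t) = 2 \sin(\xi) \cos(t) + \sin(4 \xi) \cos(4 t)$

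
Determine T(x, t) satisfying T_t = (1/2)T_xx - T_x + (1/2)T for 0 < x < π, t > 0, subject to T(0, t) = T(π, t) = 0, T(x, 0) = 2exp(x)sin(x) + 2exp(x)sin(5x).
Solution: Substitute T = exp(x)u.
Then T_x = exp(x)(u_x + u), T_xx = exp(x)(u_xx + 2u_x + u), T_t = exp(x)u_t; substituting and dividing by exp(x), the lower-order terms cancel: u_t = (1/2)u_xx (standard heat equation).
Data for u: u(x,0) = exp(-x)T(x,0) = 2sin(x) + 2sin(5x). The boundary conditions carry over: u(0,t) = u(π,t) = 0.
Separating variables: u = Σ c_n exp(-n²t/2) sin(nx). From u(x,0) = 2sin(x) + 2sin(5x): c_1=2, c_5=2.
So u(x,t) = 2exp(-t/2)sin(x) + 2exp(-25t/2)sin(5x), and T(x,t) = exp(x)u(x,t).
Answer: T(x, t) = 2exp(-t/2)exp(x)sin(x) + 2exp(-25t/2)exp(x)sin(5x)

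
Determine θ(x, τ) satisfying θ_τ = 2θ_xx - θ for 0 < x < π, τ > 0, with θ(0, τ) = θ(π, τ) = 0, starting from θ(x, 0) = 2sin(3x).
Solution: Substitute θ = exp(-τ)u, i.e. u = exp(τ)θ.
By the product rule, θ_τ = exp(-τ)(u_τ - u), θ_xx = exp(-τ)u_xx.
Substituting into the PDE and dividing by exp(-τ): u_τ - u = 2u_xx - u.
The lower-order terms cancel, leaving the standard heat equation u_τ = 2u_xx.
Initial data for u: u(x,0) = θ(x,0) = 2sin(3x). The boundary conditions carry over: u(0,τ) = u(π,τ) = 0.
Solve for u:
  Using separation of variables u = X(x)G(τ):
  Eigenfunctions: sin(nx), n = 1, 2, 3, ...
  General solution: u(x, τ) = Σ c_n sin(nx) exp(-2n² τ)
  Matching u(x,0) = 2sin(3x) term by term: c_3=2.
Hence u(x,τ) = 2exp(-18τ)sin(3x).
Transform back: θ(x,τ) = exp(-τ)u(x,τ).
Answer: θ(x, τ) = 2exp(-19τ)sin(3x)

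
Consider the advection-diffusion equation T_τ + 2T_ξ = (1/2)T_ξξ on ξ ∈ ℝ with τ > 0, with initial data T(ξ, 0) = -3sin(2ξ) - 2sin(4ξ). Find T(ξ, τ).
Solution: Change to a moving frame: let η = ξ - 2τ, σ = τ and write T(ξ,τ) = u(η,σ).
By the chain rule T_τ = u_σ - 2u_η, T_ξ = u_η, T_ξξ = u_ηη.
Then T_τ + 2T_ξ = u_σ: the advection term cancels and the PDE becomes the heat equation u_σ = (1/2)u_ηη on η ∈ ℝ.
Initial data: u(η,0) = T(η,0) = -3sin(2η) - 2sin(4η).
On η ∈ ℝ each mode satisfies (sin(nη))″ = -n² sin(nη), so exp(-n²σ/2) sin(nη) solves the heat equation; by superposition u(η,σ) = Σ c_n exp(-n²σ/2) sin(nη).
Reading off the coefficients: c_2=-3, c_4=-2, so u(η,σ) = -3exp(-2σ)sin(2η) - 2exp(-8σ)sin(4η).
Substituting back η = ξ - 2τ, σ = τ: T(ξ,τ) = u(ξ - 2τ, τ).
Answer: T(ξ, τ) = -3exp(-2τ)sin(2ξ - 4τ) - 2exp(-8τ)sin(4ξ - 8τ)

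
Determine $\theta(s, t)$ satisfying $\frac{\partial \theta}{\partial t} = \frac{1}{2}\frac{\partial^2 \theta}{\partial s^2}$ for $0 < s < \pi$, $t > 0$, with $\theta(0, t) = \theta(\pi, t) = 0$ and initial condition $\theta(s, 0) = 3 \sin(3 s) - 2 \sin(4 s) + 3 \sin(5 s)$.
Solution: Separating variables: $\theta = \sum c_n e^{-n^2t/2} \sin(ns)$. From $\theta(s,0) = 3 \sin(3 s) - 2 \sin(4 s) + 3 \sin(5 s)$: $c_3=3, c_4=-2, c_5=3$.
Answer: $\theta(s, t) = -2 e^{-8 t} \sin(4 s) + 3 e^{-9 t/2} \sin(3 s) + 3 e^{-25 t/2} \sin(5 s)$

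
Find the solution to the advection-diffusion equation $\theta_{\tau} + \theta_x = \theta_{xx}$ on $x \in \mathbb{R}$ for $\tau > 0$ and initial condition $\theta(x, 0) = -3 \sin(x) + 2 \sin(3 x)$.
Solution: Change to a moving frame: let $\eta = x - \tau$, $\sigma = \tau$ and write $\theta(x,\tau) = u(\eta,\sigma)$.
By the chain rule $\theta_{\tau} = u_{\sigma} - u_{\eta}$, $\theta_x = u_{\eta}$, $\theta_{xx} = u_{\eta\eta}$.
Then $\theta_{\tau} + \theta_x = u_{\sigma}$: the advection term cancels and the PDE becomes the heat equation $u_{\sigma} = u_{\eta\eta}$ on $\eta \in \mathbb{R}$.
Initial data: $u(\eta,0) = \theta(\eta,0) = -3 \sin(\eta) + 2 \sin(3 \eta)$.
On $\eta \in \mathbb{R}$ each mode satisfies $(\sin(n\eta))'' = -n^2 \sin(n\eta)$, so $e^{-n^2\sigma} \sin(n\eta)$ solves the heat equation; by superposition $u(\eta,\sigma) = \sum c_n e^{-n^2\sigma} \sin(n\eta)$.
Reading off the coefficients: $c_1=-3, c_3=2$, so $u(\eta,\sigma) = -3 e^{-\sigma} \sin(\eta) + 2 e^{-9 \sigma} \sin(3 \eta)$.
Substituting back $\eta = x - \tau$, $\sigma = \tau$: $\theta(x,\tau) = u(x - \tau, \tau)$.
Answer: $\theta(x, \tau) = 3 e^{-\tau} \sin(\tau - x) - 2 e^{-9 \tau} \sin(3 \tau - 3 x)$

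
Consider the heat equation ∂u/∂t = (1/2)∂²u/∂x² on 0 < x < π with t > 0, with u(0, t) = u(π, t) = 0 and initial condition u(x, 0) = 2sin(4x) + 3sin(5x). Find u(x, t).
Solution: Separating variables: u = Σ c_n exp(-n²t/2) sin(nx). From u(x,0) = 2sin(4x) + 3sin(5x): c_4=2, c_5=3.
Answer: u(x, t) = 2exp(-8t)sin(4x) + 3exp(-25t/2)sin(5x)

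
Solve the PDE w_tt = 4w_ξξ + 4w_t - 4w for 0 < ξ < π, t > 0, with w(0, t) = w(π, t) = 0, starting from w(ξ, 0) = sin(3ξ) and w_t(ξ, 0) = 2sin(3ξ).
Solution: Substitute w = exp(2t)u.
Then w_t = exp(2t)(u_t + 2u), w_tt = exp(2t)(u_tt + 4u_t + 4u), w_ξξ = exp(2t)u_ξξ; substituting and dividing by exp(2t), the lower-order terms cancel: u_tt = 4u_ξξ (standard wave equation).
Data for u: u(ξ,0) = w(ξ,0) = sin(3ξ); u_t(ξ,0) = w_t(ξ,0) - 2w(ξ,0) = 0. The boundary conditions carry over: u(0,t) = u(π,t) = 0.
Separating variables: u = Σ [A_n cos(ω_n t) + B_n sin(ω_n t)] sin(nξ), ω_n = 2n. From ICs: A_3=1.
So u(ξ,t) = sin(3ξ)cos(6t), and w(ξ,t) = exp(2t)u(ξ,t).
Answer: w(ξ, t) = exp(2t)sin(3ξ)cos(6t)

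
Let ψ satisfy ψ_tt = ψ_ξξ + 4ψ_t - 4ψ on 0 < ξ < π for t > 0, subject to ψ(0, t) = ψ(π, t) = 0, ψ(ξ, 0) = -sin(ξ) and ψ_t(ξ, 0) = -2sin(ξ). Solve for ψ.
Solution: Substitute ψ = exp(2t)u.
Then ψ_t = exp(2t)(u_t + 2u), ψ_tt = exp(2t)(u_tt + 4u_t + 4u), ψ_ξξ = exp(2t)u_ξξ; substituting and dividing by exp(2t), the lower-order terms cancel: u_tt = u_ξξ (standard wave equation).
Data for u: u(ξ,0) = ψ(ξ,0) = -sin(ξ); u_t(ξ,0) = ψ_t(ξ,0) - 2ψ(ξ,0) = 0. The boundary conditions carry over: u(0,t) = u(π,t) = 0.
Separating variables: u = Σ [A_n cos(ω_n t) + B_n sin(ω_n t)] sin(nξ), ω_n = n. From ICs: A_1=-1.
So u(ξ,t) = -sin(ξ)cos(t), and ψ(ξ,t) = exp(2t)u(ξ,t).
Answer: ψ(ξ, t) = -exp(2t)sin(ξ)cos(t)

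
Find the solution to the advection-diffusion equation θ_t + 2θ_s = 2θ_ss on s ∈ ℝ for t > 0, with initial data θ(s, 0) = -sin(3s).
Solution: Change to a moving frame: let η = s - 2t, σ = t and write θ(s,t) = u(η,σ).
By the chain rule θ_t = u_σ - 2u_η, θ_s = u_η, θ_ss = u_ηη.
Then θ_t + 2θ_s = u_σ: the advection term cancels and the PDE becomes the heat equation u_σ = 2u_ηη on η ∈ ℝ.
Initial data: u(η,0) = θ(η,0) = -sin(3η).
On η ∈ ℝ each mode satisfies (sin(nη))″ = -n² sin(nη), so exp(-2n²σ) sin(nη) solves the heat equation; by superposition u(η,σ) = Σ c_n exp(-2n²σ) sin(nη).
Reading off the coefficients: c_3=-1, so u(η,σ) = -exp(-18σ)sin(3η).
Substituting back η = s - 2t, σ = t: θ(s,t) = u(s - 2t, t).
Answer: θ(s, t) = -exp(-18t)sin(3s - 6t)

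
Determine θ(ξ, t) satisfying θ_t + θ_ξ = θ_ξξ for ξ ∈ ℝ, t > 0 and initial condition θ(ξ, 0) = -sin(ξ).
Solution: Change to a moving frame: let η = ξ - t, σ = t and write θ(ξ,t) = u(η,σ).
By the chain rule θ_t = u_σ - u_η, θ_ξ = u_η, θ_ξξ = u_ηη.
Then θ_t + θ_ξ = u_σ: the advection term cancels and the PDE becomes the heat equation u_σ = u_ηη on η ∈ ℝ.
Initial data: u(η,0) = θ(η,0) = -sin(η).
On η ∈ ℝ each mode satisfies (sin(nη))″ = -n² sin(nη), so exp(-n²σ) sin(nη) solves the heat equation; by superposition u(η,σ) = Σ c_n exp(-n²σ) sin(nη).
Reading off the coefficients: c_1=-1, so u(η,σ) = -exp(-σ)sin(η).
Substituting back η = ξ - t, σ = t: θ(ξ,t) = u(ξ - t, t).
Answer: θ(ξ, t) = exp(-t)sin(t - ξ)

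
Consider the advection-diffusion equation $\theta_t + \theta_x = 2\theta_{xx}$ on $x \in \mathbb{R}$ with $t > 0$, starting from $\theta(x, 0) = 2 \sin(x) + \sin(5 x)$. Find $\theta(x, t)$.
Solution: Moving frame: $\eta = x - t$, $\sigma = t$, $\theta = u(\eta,\sigma)$, so $\theta_t = u_{\sigma} - u_{\eta}$ and $\theta_{xx} = u_{\eta\eta}$.
Hence $\theta_t + \theta_x = u_{\sigma}$ and the PDE becomes the heat equation $u_{\sigma} = 2u_{\eta\eta}$ on $\eta \in \mathbb{R}$.
Initial data: $u(\eta,0) = \theta(\eta,0) = 2 \sin(\eta) + \sin(5 \eta)$. Each mode $\sin(n\eta)$ decays as $e^{-2n^2\sigma}$ on $\mathbb{R}$, so $u(\eta,\sigma) = \sum c_n e^{-2n^2\sigma} \sin(n\eta)$ with $c_1=2, c_5=1$: $u(\eta,\sigma) = 2 e^{-2 \sigma} \sin(\eta) + e^{-50 \sigma} \sin(5 \eta)$.
Substituting back: $\theta(x,t) = u(x - t, t)$.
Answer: $\theta(x, t) = -2 e^{-2 t} \sin(t - x) -  e^{-50 t} \sin(5 t - 5 x)$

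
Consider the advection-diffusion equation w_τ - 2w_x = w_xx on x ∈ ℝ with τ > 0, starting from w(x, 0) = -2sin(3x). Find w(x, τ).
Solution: Moving frame: η = x + 2τ, σ = τ, w = u(η,σ), so w_τ = u_σ + 2u_η and w_xx = u_ηη.
Hence w_τ - 2w_x = u_σ and the PDE becomes the heat equation u_σ = u_ηη on η ∈ ℝ.
Initial data: u(η,0) = w(η,0) = -2sin(3η). Each mode sin(nη) decays as exp(-n²σ) on ℝ, so u(η,σ) = Σ c_n exp(-n²σ) sin(nη) with c_3=-2: u(η,σ) = -2exp(-9σ)sin(3η).
Substituting back: w(x,τ) = u(x + 2τ, τ).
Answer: w(x, τ) = -2exp(-9τ)sin(3x + 6τ)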